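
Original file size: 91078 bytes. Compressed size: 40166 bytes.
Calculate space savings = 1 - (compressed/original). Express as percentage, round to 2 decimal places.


ratio = compressed/original = 40166/91078 = 0.441007
savings = 1 - ratio = 1 - 0.441007 = 0.558993
as a percentage: 0.558993 * 100 = 55.9%

Space savings = 1 - 40166/91078 = 55.9%


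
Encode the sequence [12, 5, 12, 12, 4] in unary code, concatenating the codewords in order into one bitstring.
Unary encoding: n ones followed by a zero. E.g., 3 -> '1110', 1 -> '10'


Encode each number as n ones followed by a terminating 0:
  12 -> 1111111111110 (13 bits)
  5 -> 111110 (6 bits)
  12 -> 1111111111110 (13 bits)
  12 -> 1111111111110 (13 bits)
  4 -> 11110 (5 bits)
Total length = 13 + 6 + 13 + 13 + 5 = 50 bits.

Unary([12, 5, 12, 12, 4]) = 11111111111101111101111111111110111111111111011110 (50 bits)


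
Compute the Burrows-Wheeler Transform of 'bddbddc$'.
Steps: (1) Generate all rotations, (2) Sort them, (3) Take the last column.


Rotations (sorted):
  0: $bddbddc -> last char: c
  1: bddbddc$ -> last char: $
  2: bddc$bdd -> last char: d
  3: c$bddbdd -> last char: d
  4: dbddc$bd -> last char: d
  5: dc$bddbd -> last char: d
  6: ddbddc$b -> last char: b
  7: ddc$bddb -> last char: b


BWT = c$ddddbb


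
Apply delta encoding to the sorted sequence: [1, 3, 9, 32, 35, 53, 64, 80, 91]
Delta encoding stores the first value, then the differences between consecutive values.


First value: 1
Deltas:
  3 - 1 = 2
  9 - 3 = 6
  32 - 9 = 23
  35 - 32 = 3
  53 - 35 = 18
  64 - 53 = 11
  80 - 64 = 16
  91 - 80 = 11


Delta encoded: [1, 2, 6, 23, 3, 18, 11, 16, 11]


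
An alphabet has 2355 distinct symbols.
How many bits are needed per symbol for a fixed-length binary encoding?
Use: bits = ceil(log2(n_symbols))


log2(2355) = 11.2015
Bracket: 2^11 = 2048 < 2355 <= 2^12 = 4096
So ceil(log2(2355)) = 12

bits = ceil(log2(2355)) = ceil(11.2015) = 12 bits


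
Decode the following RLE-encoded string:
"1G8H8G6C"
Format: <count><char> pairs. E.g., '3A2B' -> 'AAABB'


Expanding each <count><char> pair:
  1G -> 'G'
  8H -> 'HHHHHHHH'
  8G -> 'GGGGGGGG'
  6C -> 'CCCCCC'

Decoded = GHHHHHHHHGGGGGGGGCCCCCC


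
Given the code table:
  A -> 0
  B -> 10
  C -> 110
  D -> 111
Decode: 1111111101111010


Decoding:
111 -> D
111 -> D
110 -> C
111 -> D
10 -> B
10 -> B


Result: DDCDBB


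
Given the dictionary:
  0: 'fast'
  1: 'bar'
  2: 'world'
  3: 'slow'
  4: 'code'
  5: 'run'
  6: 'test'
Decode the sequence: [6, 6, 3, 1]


Look up each index in the dictionary:
  6 -> 'test'
  6 -> 'test'
  3 -> 'slow'
  1 -> 'bar'

Decoded: "test test slow bar"


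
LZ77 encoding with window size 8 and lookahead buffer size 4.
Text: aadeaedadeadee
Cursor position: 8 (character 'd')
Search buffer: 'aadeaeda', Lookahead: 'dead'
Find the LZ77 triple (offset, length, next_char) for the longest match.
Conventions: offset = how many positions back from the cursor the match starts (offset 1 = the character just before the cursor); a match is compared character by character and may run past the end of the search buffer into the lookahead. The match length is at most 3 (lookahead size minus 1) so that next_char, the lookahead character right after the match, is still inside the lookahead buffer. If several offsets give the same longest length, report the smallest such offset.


Try each offset into the search buffer:
  offset=1 (pos 7, char 'a'): match length 0
  offset=2 (pos 6, char 'd'): match length 1
  offset=3 (pos 5, char 'e'): match length 0
  offset=4 (pos 4, char 'a'): match length 0
  offset=5 (pos 3, char 'e'): match length 0
  offset=6 (pos 2, char 'd'): match length 3
  offset=7 (pos 1, char 'a'): match length 0
  offset=8 (pos 0, char 'a'): match length 0
Longest match has length 3 at offset 6.
next_char = character at position 8 + 3 = 11 -> 'd'

Best match: offset=6, length=3 (matching 'dea' starting at position 2)
LZ77 triple: (6, 3, 'd')


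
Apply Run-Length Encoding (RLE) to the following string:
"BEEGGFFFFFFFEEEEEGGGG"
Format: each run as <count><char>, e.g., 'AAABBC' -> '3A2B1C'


Scanning runs left to right:
  i=0: run of 'B' x 1 -> '1B'
  i=1: run of 'E' x 2 -> '2E'
  i=3: run of 'G' x 2 -> '2G'
  i=5: run of 'F' x 7 -> '7F'
  i=12: run of 'E' x 5 -> '5E'
  i=17: run of 'G' x 4 -> '4G'

RLE = 1B2E2G7F5E4G


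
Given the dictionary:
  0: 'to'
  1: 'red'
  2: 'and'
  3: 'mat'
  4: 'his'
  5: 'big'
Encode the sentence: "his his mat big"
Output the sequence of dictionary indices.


Look up each word in the dictionary:
  'his' -> 4
  'his' -> 4
  'mat' -> 3
  'big' -> 5

Encoded: [4, 4, 3, 5]


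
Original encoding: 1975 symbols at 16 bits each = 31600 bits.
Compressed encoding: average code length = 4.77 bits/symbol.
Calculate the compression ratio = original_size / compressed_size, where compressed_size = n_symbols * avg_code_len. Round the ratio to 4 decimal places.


original_size = n_symbols * orig_bits = 1975 * 16 = 31600 bits
compressed_size = n_symbols * avg_code_len = 1975 * 4.77 = 9420.75 bits
ratio = original_size / compressed_size = 31600 / 9420.75 = 3.3543

Compression ratio = 3.3543


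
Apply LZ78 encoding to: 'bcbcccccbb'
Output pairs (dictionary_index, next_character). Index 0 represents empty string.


LZ78 encoding steps:
Dictionary: {0: ''}
Step 1: w='' (idx 0), next='b' -> output (0, 'b'), add 'b' as idx 1
Step 2: w='' (idx 0), next='c' -> output (0, 'c'), add 'c' as idx 2
Step 3: w='b' (idx 1), next='c' -> output (1, 'c'), add 'bc' as idx 3
Step 4: w='c' (idx 2), next='c' -> output (2, 'c'), add 'cc' as idx 4
Step 5: w='cc' (idx 4), next='b' -> output (4, 'b'), add 'ccb' as idx 5
Step 6: w='b' (idx 1), end of input -> output (1, '')


Encoded: [(0, 'b'), (0, 'c'), (1, 'c'), (2, 'c'), (4, 'b'), (1, '')]


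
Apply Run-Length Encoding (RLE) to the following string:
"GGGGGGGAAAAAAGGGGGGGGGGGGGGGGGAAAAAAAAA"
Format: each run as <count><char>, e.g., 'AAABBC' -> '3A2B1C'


Scanning runs left to right:
  i=0: run of 'G' x 7 -> '7G'
  i=7: run of 'A' x 6 -> '6A'
  i=13: run of 'G' x 17 -> '17G'
  i=30: run of 'A' x 9 -> '9A'

RLE = 7G6A17G9A


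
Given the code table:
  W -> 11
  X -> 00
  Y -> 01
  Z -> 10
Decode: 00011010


Decoding:
00 -> X
01 -> Y
10 -> Z
10 -> Z


Result: XYZZ


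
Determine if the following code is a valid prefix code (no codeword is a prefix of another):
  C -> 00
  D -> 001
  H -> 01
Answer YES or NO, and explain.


Checking each pair (does one codeword prefix another?):
  C='00' vs D='001': prefix -- VIOLATION

NO -- this is NOT a valid prefix code. C (00) is a prefix of D (001).


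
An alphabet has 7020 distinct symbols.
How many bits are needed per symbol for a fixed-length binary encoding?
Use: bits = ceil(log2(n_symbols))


log2(7020) = 12.7773
Bracket: 2^12 = 4096 < 7020 <= 2^13 = 8192
So ceil(log2(7020)) = 13

bits = ceil(log2(7020)) = ceil(12.7773) = 13 bits


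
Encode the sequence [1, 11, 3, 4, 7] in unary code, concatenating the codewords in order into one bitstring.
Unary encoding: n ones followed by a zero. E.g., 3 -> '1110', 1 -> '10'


Encode each number as n ones followed by a terminating 0:
  1 -> 10 (2 bits)
  11 -> 111111111110 (12 bits)
  3 -> 1110 (4 bits)
  4 -> 11110 (5 bits)
  7 -> 11111110 (8 bits)
Total length = 2 + 12 + 4 + 5 + 8 = 31 bits.

Unary([1, 11, 3, 4, 7]) = 1011111111111011101111011111110 (31 bits)


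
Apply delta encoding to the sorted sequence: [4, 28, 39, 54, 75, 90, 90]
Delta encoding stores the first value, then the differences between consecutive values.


First value: 4
Deltas:
  28 - 4 = 24
  39 - 28 = 11
  54 - 39 = 15
  75 - 54 = 21
  90 - 75 = 15
  90 - 90 = 0


Delta encoded: [4, 24, 11, 15, 21, 15, 0]


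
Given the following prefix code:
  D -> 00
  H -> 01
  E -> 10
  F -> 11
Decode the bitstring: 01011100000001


Decoding step by step:
Bits 01 -> H
Bits 01 -> H
Bits 11 -> F
Bits 00 -> D
Bits 00 -> D
Bits 00 -> D
Bits 01 -> H


Decoded message: HHFDDDH


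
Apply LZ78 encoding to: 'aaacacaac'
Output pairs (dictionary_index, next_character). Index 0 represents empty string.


LZ78 encoding steps:
Dictionary: {0: ''}
Step 1: w='' (idx 0), next='a' -> output (0, 'a'), add 'a' as idx 1
Step 2: w='a' (idx 1), next='a' -> output (1, 'a'), add 'aa' as idx 2
Step 3: w='' (idx 0), next='c' -> output (0, 'c'), add 'c' as idx 3
Step 4: w='a' (idx 1), next='c' -> output (1, 'c'), add 'ac' as idx 4
Step 5: w='aa' (idx 2), next='c' -> output (2, 'c'), add 'aac' as idx 5


Encoded: [(0, 'a'), (1, 'a'), (0, 'c'), (1, 'c'), (2, 'c')]


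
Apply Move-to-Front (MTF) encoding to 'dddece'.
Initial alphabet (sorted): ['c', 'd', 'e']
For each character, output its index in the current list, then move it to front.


MTF encoding:
'd': index 1 in ['c', 'd', 'e'] -> ['d', 'c', 'e']
'd': index 0 in ['d', 'c', 'e'] -> ['d', 'c', 'e']
'd': index 0 in ['d', 'c', 'e'] -> ['d', 'c', 'e']
'e': index 2 in ['d', 'c', 'e'] -> ['e', 'd', 'c']
'c': index 2 in ['e', 'd', 'c'] -> ['c', 'e', 'd']
'e': index 1 in ['c', 'e', 'd'] -> ['e', 'c', 'd']


Output: [1, 0, 0, 2, 2, 1]


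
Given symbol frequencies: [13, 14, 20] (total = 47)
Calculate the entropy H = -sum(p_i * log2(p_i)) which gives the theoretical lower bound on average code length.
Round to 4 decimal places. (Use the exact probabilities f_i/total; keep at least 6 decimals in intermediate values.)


Per-symbol terms -p_i * log2(p_i) with p_i = f_i/47:
  p = 13/47 = 0.276596: log2(p) = -1.854149, -p*log2(p) = 0.512850
  p = 14/47 = 0.297872: log2(p) = -1.747234, -p*log2(p) = 0.520453
  p = 20/47 = 0.425532: log2(p) = -1.232661, -p*log2(p) = 0.524536
H = 0.512850 + 0.520453 + 0.524536 = 1.557839

H = 1.5578 bits/symbol


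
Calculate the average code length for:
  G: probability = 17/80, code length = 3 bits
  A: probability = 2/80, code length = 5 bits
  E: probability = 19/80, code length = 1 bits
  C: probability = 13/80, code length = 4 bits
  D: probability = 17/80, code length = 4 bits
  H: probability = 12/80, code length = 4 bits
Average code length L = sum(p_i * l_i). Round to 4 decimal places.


Weighted contributions p_i * l_i:
  G: (17/80) * 3 = 51/80
  A: (2/80) * 5 = 10/80
  E: (19/80) * 1 = 19/80
  C: (13/80) * 4 = 52/80
  D: (17/80) * 4 = 68/80
  H: (12/80) * 4 = 48/80
Sum = (51 + 10 + 19 + 52 + 68 + 48)/80 = 248/80

L = 248/80 = 3.1000 bits/symbol


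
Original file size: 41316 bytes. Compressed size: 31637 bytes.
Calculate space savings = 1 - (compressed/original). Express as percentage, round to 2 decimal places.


ratio = compressed/original = 31637/41316 = 0.765732
savings = 1 - ratio = 1 - 0.765732 = 0.234268
as a percentage: 0.234268 * 100 = 23.43%

Space savings = 1 - 31637/41316 = 23.43%


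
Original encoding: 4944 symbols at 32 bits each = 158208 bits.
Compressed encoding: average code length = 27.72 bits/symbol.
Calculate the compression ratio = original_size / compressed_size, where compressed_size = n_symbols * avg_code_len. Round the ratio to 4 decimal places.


original_size = n_symbols * orig_bits = 4944 * 32 = 158208 bits
compressed_size = n_symbols * avg_code_len = 4944 * 27.72 = 137047.68 bits
ratio = original_size / compressed_size = 158208 / 137047.68 = 1.1544

Compression ratio = 1.1544


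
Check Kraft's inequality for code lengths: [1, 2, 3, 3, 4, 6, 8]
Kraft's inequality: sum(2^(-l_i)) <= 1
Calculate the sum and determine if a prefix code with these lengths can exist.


Sum = 2^(-1) + 2^(-2) + 2^(-3) + 2^(-3) + 2^(-4) + 2^(-6) + 2^(-8)
    = 0.5 + 0.25 + 0.125 + 0.125 + 0.0625 + 0.015625 + 0.00390625
    = 277/256 = 1.08203125
Since 1.08203125 > 1, Kraft's inequality is NOT satisfied.
A prefix code with these lengths CANNOT exist.

Kraft sum = 1.08203125. Not satisfied.


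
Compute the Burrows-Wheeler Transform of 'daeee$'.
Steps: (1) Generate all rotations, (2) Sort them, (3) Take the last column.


Rotations (sorted):
  0: $daeee -> last char: e
  1: aeee$d -> last char: d
  2: daeee$ -> last char: $
  3: e$daee -> last char: e
  4: ee$dae -> last char: e
  5: eee$da -> last char: a


BWT = ed$eea


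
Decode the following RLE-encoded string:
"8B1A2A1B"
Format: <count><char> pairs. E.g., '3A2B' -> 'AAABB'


Expanding each <count><char> pair:
  8B -> 'BBBBBBBB'
  1A -> 'A'
  2A -> 'AA'
  1B -> 'B'

Decoded = BBBBBBBBAAAB


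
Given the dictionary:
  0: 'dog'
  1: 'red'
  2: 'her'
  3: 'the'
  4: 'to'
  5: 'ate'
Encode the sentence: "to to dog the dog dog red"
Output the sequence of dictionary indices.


Look up each word in the dictionary:
  'to' -> 4
  'to' -> 4
  'dog' -> 0
  'the' -> 3
  'dog' -> 0
  'dog' -> 0
  'red' -> 1

Encoded: [4, 4, 0, 3, 0, 0, 1]


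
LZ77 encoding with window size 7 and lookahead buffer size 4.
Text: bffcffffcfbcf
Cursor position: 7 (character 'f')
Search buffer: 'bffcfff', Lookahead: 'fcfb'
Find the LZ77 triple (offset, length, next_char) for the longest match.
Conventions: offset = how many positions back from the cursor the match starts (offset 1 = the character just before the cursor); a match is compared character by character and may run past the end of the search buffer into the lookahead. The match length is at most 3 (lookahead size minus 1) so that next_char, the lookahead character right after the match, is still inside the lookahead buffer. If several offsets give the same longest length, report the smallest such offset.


Try each offset into the search buffer:
  offset=1 (pos 6, char 'f'): match length 1
  offset=2 (pos 5, char 'f'): match length 1
  offset=3 (pos 4, char 'f'): match length 1
  offset=4 (pos 3, char 'c'): match length 0
  offset=5 (pos 2, char 'f'): match length 3
  offset=6 (pos 1, char 'f'): match length 1
  offset=7 (pos 0, char 'b'): match length 0
Longest match has length 3 at offset 5.
next_char = character at position 7 + 3 = 10 -> 'b'

Best match: offset=5, length=3 (matching 'fcf' starting at position 2)
LZ77 triple: (5, 3, 'b')


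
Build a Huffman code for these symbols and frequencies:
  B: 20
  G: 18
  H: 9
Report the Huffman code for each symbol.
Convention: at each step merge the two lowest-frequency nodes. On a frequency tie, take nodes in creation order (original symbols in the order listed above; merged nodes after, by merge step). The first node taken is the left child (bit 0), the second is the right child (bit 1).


Huffman tree construction:
Step 1: Merge H(9) + G(18) = 27
Step 2: Merge B(20) + (H+G)(27) = 47
Read each symbol's code off the tree from the root (left child = 0, right child = 1).

Codes:
  B: 0 (length 1)
  G: 11 (length 2)
  H: 10 (length 2)
Average code length: 74/47 = 1.5745 bits/symbol


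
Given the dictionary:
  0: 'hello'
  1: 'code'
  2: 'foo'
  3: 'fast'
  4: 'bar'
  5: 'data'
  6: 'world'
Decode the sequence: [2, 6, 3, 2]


Look up each index in the dictionary:
  2 -> 'foo'
  6 -> 'world'
  3 -> 'fast'
  2 -> 'foo'

Decoded: "foo world fast foo"


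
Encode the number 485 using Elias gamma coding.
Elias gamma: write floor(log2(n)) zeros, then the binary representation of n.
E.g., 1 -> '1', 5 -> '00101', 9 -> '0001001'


num_bits = floor(log2(485)) + 1 = 9
leading_zeros = num_bits - 1 = 8
binary(485) = 111100101

Elias gamma(485) = '00000000' + '111100101' = 00000000111100101 (17 bits)


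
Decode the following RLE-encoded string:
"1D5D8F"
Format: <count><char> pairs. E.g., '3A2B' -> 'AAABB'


Expanding each <count><char> pair:
  1D -> 'D'
  5D -> 'DDDDD'
  8F -> 'FFFFFFFF'

Decoded = DDDDDDFFFFFFFF


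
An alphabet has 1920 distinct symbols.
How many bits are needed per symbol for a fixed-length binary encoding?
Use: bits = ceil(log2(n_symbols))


log2(1920) = 10.9069
Bracket: 2^10 = 1024 < 1920 <= 2^11 = 2048
So ceil(log2(1920)) = 11

bits = ceil(log2(1920)) = ceil(10.9069) = 11 bits


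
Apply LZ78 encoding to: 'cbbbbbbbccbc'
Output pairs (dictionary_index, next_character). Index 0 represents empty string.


LZ78 encoding steps:
Dictionary: {0: ''}
Step 1: w='' (idx 0), next='c' -> output (0, 'c'), add 'c' as idx 1
Step 2: w='' (idx 0), next='b' -> output (0, 'b'), add 'b' as idx 2
Step 3: w='b' (idx 2), next='b' -> output (2, 'b'), add 'bb' as idx 3
Step 4: w='bb' (idx 3), next='b' -> output (3, 'b'), add 'bbb' as idx 4
Step 5: w='b' (idx 2), next='c' -> output (2, 'c'), add 'bc' as idx 5
Step 6: w='c' (idx 1), next='b' -> output (1, 'b'), add 'cb' as idx 6
Step 7: w='c' (idx 1), end of input -> output (1, '')


Encoded: [(0, 'c'), (0, 'b'), (2, 'b'), (3, 'b'), (2, 'c'), (1, 'b'), (1, '')]


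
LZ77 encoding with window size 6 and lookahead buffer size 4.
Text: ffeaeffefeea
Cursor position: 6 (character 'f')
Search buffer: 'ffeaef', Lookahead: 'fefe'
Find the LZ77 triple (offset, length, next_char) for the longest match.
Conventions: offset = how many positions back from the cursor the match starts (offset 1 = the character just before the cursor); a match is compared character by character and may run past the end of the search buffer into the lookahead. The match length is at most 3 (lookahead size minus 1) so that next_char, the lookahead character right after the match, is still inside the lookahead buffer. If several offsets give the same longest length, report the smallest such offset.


Try each offset into the search buffer:
  offset=1 (pos 5, char 'f'): match length 1
  offset=2 (pos 4, char 'e'): match length 0
  offset=3 (pos 3, char 'a'): match length 0
  offset=4 (pos 2, char 'e'): match length 0
  offset=5 (pos 1, char 'f'): match length 2
  offset=6 (pos 0, char 'f'): match length 1
Longest match has length 2 at offset 5.
next_char = character at position 6 + 2 = 8 -> 'f'

Best match: offset=5, length=2 (matching 'fe' starting at position 1)
LZ77 triple: (5, 2, 'f')


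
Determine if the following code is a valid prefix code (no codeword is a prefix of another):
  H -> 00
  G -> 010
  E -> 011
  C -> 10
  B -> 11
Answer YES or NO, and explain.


Checking each pair (does one codeword prefix another?):
  H='00' vs G='010': no prefix
  H='00' vs E='011': no prefix
  H='00' vs C='10': no prefix
  H='00' vs B='11': no prefix
  G='010' vs H='00': no prefix
  G='010' vs E='011': no prefix
  G='010' vs C='10': no prefix
  G='010' vs B='11': no prefix
  E='011' vs H='00': no prefix
  E='011' vs G='010': no prefix
  E='011' vs C='10': no prefix
  E='011' vs B='11': no prefix
  C='10' vs H='00': no prefix
  C='10' vs G='010': no prefix
  C='10' vs E='011': no prefix
  C='10' vs B='11': no prefix
  B='11' vs H='00': no prefix
  B='11' vs G='010': no prefix
  B='11' vs E='011': no prefix
  B='11' vs C='10': no prefix
No violation found over all pairs.

YES -- this is a valid prefix code. No codeword is a prefix of any other codeword.


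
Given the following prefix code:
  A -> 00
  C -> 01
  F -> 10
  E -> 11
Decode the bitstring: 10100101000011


Decoding step by step:
Bits 10 -> F
Bits 10 -> F
Bits 01 -> C
Bits 01 -> C
Bits 00 -> A
Bits 00 -> A
Bits 11 -> E


Decoded message: FFCCAAE


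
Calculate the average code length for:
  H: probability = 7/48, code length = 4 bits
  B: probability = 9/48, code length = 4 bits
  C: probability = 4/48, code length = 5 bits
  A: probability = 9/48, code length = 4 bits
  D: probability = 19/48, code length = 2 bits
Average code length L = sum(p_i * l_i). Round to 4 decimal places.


Weighted contributions p_i * l_i:
  H: (7/48) * 4 = 28/48
  B: (9/48) * 4 = 36/48
  C: (4/48) * 5 = 20/48
  A: (9/48) * 4 = 36/48
  D: (19/48) * 2 = 38/48
Sum = (28 + 36 + 20 + 36 + 38)/48 = 158/48

L = 158/48 = 3.2917 bits/symbol


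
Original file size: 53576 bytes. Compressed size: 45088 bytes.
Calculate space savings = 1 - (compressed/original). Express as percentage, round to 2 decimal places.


ratio = compressed/original = 45088/53576 = 0.841571
savings = 1 - ratio = 1 - 0.841571 = 0.158429
as a percentage: 0.158429 * 100 = 15.84%

Space savings = 1 - 45088/53576 = 15.84%


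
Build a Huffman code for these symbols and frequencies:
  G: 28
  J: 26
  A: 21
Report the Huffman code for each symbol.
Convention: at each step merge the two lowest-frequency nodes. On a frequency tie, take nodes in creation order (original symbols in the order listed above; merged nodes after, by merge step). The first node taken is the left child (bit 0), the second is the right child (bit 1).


Huffman tree construction:
Step 1: Merge A(21) + J(26) = 47
Step 2: Merge G(28) + (A+J)(47) = 75
Read each symbol's code off the tree from the root (left child = 0, right child = 1).

Codes:
  G: 0 (length 1)
  J: 11 (length 2)
  A: 10 (length 2)
Average code length: 122/75 = 1.6267 bits/symbol


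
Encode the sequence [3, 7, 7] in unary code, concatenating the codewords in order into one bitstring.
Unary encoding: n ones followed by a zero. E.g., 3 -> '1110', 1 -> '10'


Encode each number as n ones followed by a terminating 0:
  3 -> 1110 (4 bits)
  7 -> 11111110 (8 bits)
  7 -> 11111110 (8 bits)
Total length = 4 + 8 + 8 = 20 bits.

Unary([3, 7, 7]) = 11101111111011111110 (20 bits)


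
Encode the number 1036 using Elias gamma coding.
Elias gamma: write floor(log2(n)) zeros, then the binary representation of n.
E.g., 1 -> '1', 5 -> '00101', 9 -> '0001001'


num_bits = floor(log2(1036)) + 1 = 11
leading_zeros = num_bits - 1 = 10
binary(1036) = 10000001100

Elias gamma(1036) = '0000000000' + '10000001100' = 000000000010000001100 (21 bits)


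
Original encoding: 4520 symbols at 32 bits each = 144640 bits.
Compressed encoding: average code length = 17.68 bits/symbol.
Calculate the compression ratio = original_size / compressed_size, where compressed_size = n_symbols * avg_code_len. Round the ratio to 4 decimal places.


original_size = n_symbols * orig_bits = 4520 * 32 = 144640 bits
compressed_size = n_symbols * avg_code_len = 4520 * 17.68 = 79913.6 bits
ratio = original_size / compressed_size = 144640 / 79913.6 = 1.81

Compression ratio = 1.81


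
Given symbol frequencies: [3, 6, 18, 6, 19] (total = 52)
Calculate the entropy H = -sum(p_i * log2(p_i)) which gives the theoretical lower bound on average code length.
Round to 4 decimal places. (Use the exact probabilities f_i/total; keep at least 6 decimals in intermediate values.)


Per-symbol terms -p_i * log2(p_i) with p_i = f_i/52:
  p = 3/52 = 0.057692: log2(p) = -4.115477, -p*log2(p) = 0.237431
  p = 6/52 = 0.115385: log2(p) = -3.115477, -p*log2(p) = 0.359478
  p = 18/52 = 0.346154: log2(p) = -1.530515, -p*log2(p) = 0.529794
  p = 6/52 = 0.115385: log2(p) = -3.115477, -p*log2(p) = 0.359478
  p = 19/52 = 0.365385: log2(p) = -1.452512, -p*log2(p) = 0.530726
H = 0.237431 + 0.359478 + 0.529794 + 0.359478 + 0.530726 = 2.016907

H = 2.0169 bits/symbol


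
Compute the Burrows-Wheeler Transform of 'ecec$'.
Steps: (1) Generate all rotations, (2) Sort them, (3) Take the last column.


Rotations (sorted):
  0: $ecec -> last char: c
  1: c$ece -> last char: e
  2: cec$e -> last char: e
  3: ec$ec -> last char: c
  4: ecec$ -> last char: $


BWT = ceec$


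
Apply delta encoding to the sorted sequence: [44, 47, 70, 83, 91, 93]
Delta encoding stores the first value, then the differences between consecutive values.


First value: 44
Deltas:
  47 - 44 = 3
  70 - 47 = 23
  83 - 70 = 13
  91 - 83 = 8
  93 - 91 = 2


Delta encoded: [44, 3, 23, 13, 8, 2]


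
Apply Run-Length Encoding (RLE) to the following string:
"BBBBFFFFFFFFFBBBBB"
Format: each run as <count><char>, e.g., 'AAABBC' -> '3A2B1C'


Scanning runs left to right:
  i=0: run of 'B' x 4 -> '4B'
  i=4: run of 'F' x 9 -> '9F'
  i=13: run of 'B' x 5 -> '5B'

RLE = 4B9F5B


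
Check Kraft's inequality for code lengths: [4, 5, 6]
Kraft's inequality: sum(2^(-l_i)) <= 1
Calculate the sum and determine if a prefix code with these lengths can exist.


Sum = 2^(-4) + 2^(-5) + 2^(-6)
    = 0.0625 + 0.03125 + 0.015625
    = 7/64 = 0.109375
Since 0.109375 <= 1, Kraft's inequality IS satisfied.
A prefix code with these lengths CAN exist.

Kraft sum = 0.109375. Satisfied.


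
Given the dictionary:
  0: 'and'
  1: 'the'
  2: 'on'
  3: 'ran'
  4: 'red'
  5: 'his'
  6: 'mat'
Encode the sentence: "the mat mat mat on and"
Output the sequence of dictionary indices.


Look up each word in the dictionary:
  'the' -> 1
  'mat' -> 6
  'mat' -> 6
  'mat' -> 6
  'on' -> 2
  'and' -> 0

Encoded: [1, 6, 6, 6, 2, 0]


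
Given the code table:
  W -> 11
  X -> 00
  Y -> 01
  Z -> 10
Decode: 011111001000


Decoding:
01 -> Y
11 -> W
11 -> W
00 -> X
10 -> Z
00 -> X


Result: YWWXZX


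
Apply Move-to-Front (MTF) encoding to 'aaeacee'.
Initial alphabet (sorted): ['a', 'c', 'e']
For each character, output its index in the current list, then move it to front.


MTF encoding:
'a': index 0 in ['a', 'c', 'e'] -> ['a', 'c', 'e']
'a': index 0 in ['a', 'c', 'e'] -> ['a', 'c', 'e']
'e': index 2 in ['a', 'c', 'e'] -> ['e', 'a', 'c']
'a': index 1 in ['e', 'a', 'c'] -> ['a', 'e', 'c']
'c': index 2 in ['a', 'e', 'c'] -> ['c', 'a', 'e']
'e': index 2 in ['c', 'a', 'e'] -> ['e', 'c', 'a']
'e': index 0 in ['e', 'c', 'a'] -> ['e', 'c', 'a']


Output: [0, 0, 2, 1, 2, 2, 0]


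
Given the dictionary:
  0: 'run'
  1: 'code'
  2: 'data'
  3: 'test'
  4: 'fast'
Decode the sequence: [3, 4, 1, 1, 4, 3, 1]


Look up each index in the dictionary:
  3 -> 'test'
  4 -> 'fast'
  1 -> 'code'
  1 -> 'code'
  4 -> 'fast'
  3 -> 'test'
  1 -> 'code'

Decoded: "test fast code code fast test code"


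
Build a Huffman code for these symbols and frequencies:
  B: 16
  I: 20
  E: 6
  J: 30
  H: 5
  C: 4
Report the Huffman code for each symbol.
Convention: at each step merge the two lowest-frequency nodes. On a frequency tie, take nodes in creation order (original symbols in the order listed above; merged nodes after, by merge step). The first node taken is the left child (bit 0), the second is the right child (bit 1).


Huffman tree construction:
Step 1: Merge C(4) + H(5) = 9
Step 2: Merge E(6) + (C+H)(9) = 15
Step 3: Merge (E+(C+H))(15) + B(16) = 31
Step 4: Merge I(20) + J(30) = 50
Step 5: Merge ((E+(C+H))+B)(31) + (I+J)(50) = 81
Read each symbol's code off the tree from the root (left child = 0, right child = 1).

Codes:
  B: 01 (length 2)
  I: 10 (length 2)
  E: 000 (length 3)
  J: 11 (length 2)
  H: 0011 (length 4)
  C: 0010 (length 4)
Average code length: 186/81 = 2.2963 bits/symbol


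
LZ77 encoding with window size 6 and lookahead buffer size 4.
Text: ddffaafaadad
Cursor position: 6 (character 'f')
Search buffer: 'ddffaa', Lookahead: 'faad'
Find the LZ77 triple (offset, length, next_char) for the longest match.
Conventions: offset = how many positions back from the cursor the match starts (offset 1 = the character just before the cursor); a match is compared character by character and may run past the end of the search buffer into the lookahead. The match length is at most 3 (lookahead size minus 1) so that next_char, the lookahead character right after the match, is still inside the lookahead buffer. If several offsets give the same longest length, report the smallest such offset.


Try each offset into the search buffer:
  offset=1 (pos 5, char 'a'): match length 0
  offset=2 (pos 4, char 'a'): match length 0
  offset=3 (pos 3, char 'f'): match length 3
  offset=4 (pos 2, char 'f'): match length 1
  offset=5 (pos 1, char 'd'): match length 0
  offset=6 (pos 0, char 'd'): match length 0
Longest match has length 3 at offset 3.
next_char = character at position 6 + 3 = 9 -> 'd'

Best match: offset=3, length=3 (matching 'faa' starting at position 3)
LZ77 triple: (3, 3, 'd')


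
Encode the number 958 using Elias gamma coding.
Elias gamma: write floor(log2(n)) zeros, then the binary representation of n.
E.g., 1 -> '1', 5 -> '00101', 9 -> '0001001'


num_bits = floor(log2(958)) + 1 = 10
leading_zeros = num_bits - 1 = 9
binary(958) = 1110111110

Elias gamma(958) = '000000000' + '1110111110' = 0000000001110111110 (19 bits)


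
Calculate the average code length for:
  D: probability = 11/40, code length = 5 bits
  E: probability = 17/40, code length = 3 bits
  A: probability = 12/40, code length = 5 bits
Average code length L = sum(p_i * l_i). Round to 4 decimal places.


Weighted contributions p_i * l_i:
  D: (11/40) * 5 = 55/40
  E: (17/40) * 3 = 51/40
  A: (12/40) * 5 = 60/40
Sum = (55 + 51 + 60)/40 = 166/40

L = 166/40 = 4.1500 bits/symbol


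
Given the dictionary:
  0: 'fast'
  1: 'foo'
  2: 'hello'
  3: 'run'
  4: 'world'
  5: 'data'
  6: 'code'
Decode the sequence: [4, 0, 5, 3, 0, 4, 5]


Look up each index in the dictionary:
  4 -> 'world'
  0 -> 'fast'
  5 -> 'data'
  3 -> 'run'
  0 -> 'fast'
  4 -> 'world'
  5 -> 'data'

Decoded: "world fast data run fast world data"


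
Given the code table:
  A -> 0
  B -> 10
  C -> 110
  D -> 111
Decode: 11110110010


Decoding:
111 -> D
10 -> B
110 -> C
0 -> A
10 -> B


Result: DBCAB


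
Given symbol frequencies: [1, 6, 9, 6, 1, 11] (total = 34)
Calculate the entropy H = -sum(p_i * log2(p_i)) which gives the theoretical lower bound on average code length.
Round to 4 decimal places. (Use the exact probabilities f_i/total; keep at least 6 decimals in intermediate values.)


Per-symbol terms -p_i * log2(p_i) with p_i = f_i/34:
  p = 1/34 = 0.029412: log2(p) = -5.087463, -p*log2(p) = 0.149631
  p = 6/34 = 0.176471: log2(p) = -2.502500, -p*log2(p) = 0.441618
  p = 9/34 = 0.264706: log2(p) = -1.917538, -p*log2(p) = 0.507584
  p = 6/34 = 0.176471: log2(p) = -2.502500, -p*log2(p) = 0.441618
  p = 1/34 = 0.029412: log2(p) = -5.087463, -p*log2(p) = 0.149631
  p = 11/34 = 0.323529: log2(p) = -1.628031, -p*log2(p) = 0.526716
H = 0.149631 + 0.441618 + 0.507584 + 0.441618 + 0.149631 + 0.526716 = 2.216798

H = 2.2168 bits/symbol


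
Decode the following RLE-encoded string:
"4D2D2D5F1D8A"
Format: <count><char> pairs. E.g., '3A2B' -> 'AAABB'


Expanding each <count><char> pair:
  4D -> 'DDDD'
  2D -> 'DD'
  2D -> 'DD'
  5F -> 'FFFFF'
  1D -> 'D'
  8A -> 'AAAAAAAA'

Decoded = DDDDDDDDFFFFFDAAAAAAAA


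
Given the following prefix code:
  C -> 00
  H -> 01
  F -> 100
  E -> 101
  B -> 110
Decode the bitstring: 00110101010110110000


Decoding step by step:
Bits 00 -> C
Bits 110 -> B
Bits 101 -> E
Bits 01 -> H
Bits 01 -> H
Bits 101 -> E
Bits 100 -> F
Bits 00 -> C


Decoded message: CBEHHEFC


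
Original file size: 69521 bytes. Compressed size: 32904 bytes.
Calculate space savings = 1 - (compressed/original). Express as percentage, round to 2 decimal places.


ratio = compressed/original = 32904/69521 = 0.473296
savings = 1 - ratio = 1 - 0.473296 = 0.526704
as a percentage: 0.526704 * 100 = 52.67%

Space savings = 1 - 32904/69521 = 52.67%


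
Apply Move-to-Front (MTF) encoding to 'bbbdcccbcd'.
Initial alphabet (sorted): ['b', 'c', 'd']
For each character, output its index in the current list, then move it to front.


MTF encoding:
'b': index 0 in ['b', 'c', 'd'] -> ['b', 'c', 'd']
'b': index 0 in ['b', 'c', 'd'] -> ['b', 'c', 'd']
'b': index 0 in ['b', 'c', 'd'] -> ['b', 'c', 'd']
'd': index 2 in ['b', 'c', 'd'] -> ['d', 'b', 'c']
'c': index 2 in ['d', 'b', 'c'] -> ['c', 'd', 'b']
'c': index 0 in ['c', 'd', 'b'] -> ['c', 'd', 'b']
'c': index 0 in ['c', 'd', 'b'] -> ['c', 'd', 'b']
'b': index 2 in ['c', 'd', 'b'] -> ['b', 'c', 'd']
'c': index 1 in ['b', 'c', 'd'] -> ['c', 'b', 'd']
'd': index 2 in ['c', 'b', 'd'] -> ['d', 'c', 'b']


Output: [0, 0, 0, 2, 2, 0, 0, 2, 1, 2]


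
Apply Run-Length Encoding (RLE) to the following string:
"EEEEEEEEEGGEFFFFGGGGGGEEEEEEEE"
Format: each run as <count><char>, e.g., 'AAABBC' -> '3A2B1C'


Scanning runs left to right:
  i=0: run of 'E' x 9 -> '9E'
  i=9: run of 'G' x 2 -> '2G'
  i=11: run of 'E' x 1 -> '1E'
  i=12: run of 'F' x 4 -> '4F'
  i=16: run of 'G' x 6 -> '6G'
  i=22: run of 'E' x 8 -> '8E'

RLE = 9E2G1E4F6G8E


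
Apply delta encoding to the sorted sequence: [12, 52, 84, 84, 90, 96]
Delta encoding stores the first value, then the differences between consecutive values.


First value: 12
Deltas:
  52 - 12 = 40
  84 - 52 = 32
  84 - 84 = 0
  90 - 84 = 6
  96 - 90 = 6


Delta encoded: [12, 40, 32, 0, 6, 6]


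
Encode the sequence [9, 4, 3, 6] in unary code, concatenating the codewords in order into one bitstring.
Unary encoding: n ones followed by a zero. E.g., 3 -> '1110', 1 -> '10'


Encode each number as n ones followed by a terminating 0:
  9 -> 1111111110 (10 bits)
  4 -> 11110 (5 bits)
  3 -> 1110 (4 bits)
  6 -> 1111110 (7 bits)
Total length = 10 + 5 + 4 + 7 = 26 bits.

Unary([9, 4, 3, 6]) = 11111111101111011101111110 (26 bits)


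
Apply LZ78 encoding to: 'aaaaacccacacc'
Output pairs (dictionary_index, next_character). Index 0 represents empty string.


LZ78 encoding steps:
Dictionary: {0: ''}
Step 1: w='' (idx 0), next='a' -> output (0, 'a'), add 'a' as idx 1
Step 2: w='a' (idx 1), next='a' -> output (1, 'a'), add 'aa' as idx 2
Step 3: w='aa' (idx 2), next='c' -> output (2, 'c'), add 'aac' as idx 3
Step 4: w='' (idx 0), next='c' -> output (0, 'c'), add 'c' as idx 4
Step 5: w='c' (idx 4), next='a' -> output (4, 'a'), add 'ca' as idx 5
Step 6: w='ca' (idx 5), next='c' -> output (5, 'c'), add 'cac' as idx 6
Step 7: w='c' (idx 4), end of input -> output (4, '')


Encoded: [(0, 'a'), (1, 'a'), (2, 'c'), (0, 'c'), (4, 'a'), (5, 'c'), (4, '')]


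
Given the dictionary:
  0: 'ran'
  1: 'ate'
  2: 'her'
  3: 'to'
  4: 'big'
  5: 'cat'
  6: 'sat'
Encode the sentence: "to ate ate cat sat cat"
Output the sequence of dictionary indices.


Look up each word in the dictionary:
  'to' -> 3
  'ate' -> 1
  'ate' -> 1
  'cat' -> 5
  'sat' -> 6
  'cat' -> 5

Encoded: [3, 1, 1, 5, 6, 5]


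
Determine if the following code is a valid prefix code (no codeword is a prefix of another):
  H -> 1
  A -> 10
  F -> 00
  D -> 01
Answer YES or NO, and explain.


Checking each pair (does one codeword prefix another?):
  H='1' vs A='10': prefix -- VIOLATION

NO -- this is NOT a valid prefix code. H (1) is a prefix of A (10).


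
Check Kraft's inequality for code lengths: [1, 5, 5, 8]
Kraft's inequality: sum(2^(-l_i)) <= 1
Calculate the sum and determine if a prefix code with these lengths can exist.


Sum = 2^(-1) + 2^(-5) + 2^(-5) + 2^(-8)
    = 0.5 + 0.03125 + 0.03125 + 0.00390625
    = 145/256 = 0.56640625
Since 0.56640625 <= 1, Kraft's inequality IS satisfied.
A prefix code with these lengths CAN exist.

Kraft sum = 0.56640625. Satisfied.


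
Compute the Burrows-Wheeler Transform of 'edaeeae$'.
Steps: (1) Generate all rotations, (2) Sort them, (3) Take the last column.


Rotations (sorted):
  0: $edaeeae -> last char: e
  1: ae$edaee -> last char: e
  2: aeeae$ed -> last char: d
  3: daeeae$e -> last char: e
  4: e$edaeea -> last char: a
  5: eae$edae -> last char: e
  6: edaeeae$ -> last char: $
  7: eeae$eda -> last char: a


BWT = eedeae$a


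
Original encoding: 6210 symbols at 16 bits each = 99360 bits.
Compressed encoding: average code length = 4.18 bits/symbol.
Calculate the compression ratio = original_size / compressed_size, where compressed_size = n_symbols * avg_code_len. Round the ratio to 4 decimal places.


original_size = n_symbols * orig_bits = 6210 * 16 = 99360 bits
compressed_size = n_symbols * avg_code_len = 6210 * 4.18 = 25957.8 bits
ratio = original_size / compressed_size = 99360 / 25957.8 = 3.8278

Compression ratio = 3.8278


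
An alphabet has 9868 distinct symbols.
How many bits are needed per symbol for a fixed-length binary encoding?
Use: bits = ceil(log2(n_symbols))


log2(9868) = 13.2685
Bracket: 2^13 = 8192 < 9868 <= 2^14 = 16384
So ceil(log2(9868)) = 14

bits = ceil(log2(9868)) = ceil(13.2685) = 14 bits


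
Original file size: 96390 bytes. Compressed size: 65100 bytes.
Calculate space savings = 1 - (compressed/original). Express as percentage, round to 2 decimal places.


ratio = compressed/original = 65100/96390 = 0.675381
savings = 1 - ratio = 1 - 0.675381 = 0.324619
as a percentage: 0.324619 * 100 = 32.46%

Space savings = 1 - 65100/96390 = 32.46%


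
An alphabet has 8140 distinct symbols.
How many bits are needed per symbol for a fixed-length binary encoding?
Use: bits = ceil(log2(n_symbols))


log2(8140) = 12.9908
Bracket: 2^12 = 4096 < 8140 <= 2^13 = 8192
So ceil(log2(8140)) = 13

bits = ceil(log2(8140)) = ceil(12.9908) = 13 bits


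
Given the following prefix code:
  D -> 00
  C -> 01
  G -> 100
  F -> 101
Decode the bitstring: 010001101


Decoding step by step:
Bits 01 -> C
Bits 00 -> D
Bits 01 -> C
Bits 101 -> F


Decoded message: CDCF


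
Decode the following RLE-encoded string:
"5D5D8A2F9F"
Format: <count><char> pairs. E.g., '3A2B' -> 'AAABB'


Expanding each <count><char> pair:
  5D -> 'DDDDD'
  5D -> 'DDDDD'
  8A -> 'AAAAAAAA'
  2F -> 'FF'
  9F -> 'FFFFFFFFF'

Decoded = DDDDDDDDDDAAAAAAAAFFFFFFFFFFF


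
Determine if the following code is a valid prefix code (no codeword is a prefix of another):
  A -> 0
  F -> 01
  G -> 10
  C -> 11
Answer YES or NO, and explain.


Checking each pair (does one codeword prefix another?):
  A='0' vs F='01': prefix -- VIOLATION

NO -- this is NOT a valid prefix code. A (0) is a prefix of F (01).


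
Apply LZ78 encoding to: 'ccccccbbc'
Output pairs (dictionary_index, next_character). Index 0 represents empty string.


LZ78 encoding steps:
Dictionary: {0: ''}
Step 1: w='' (idx 0), next='c' -> output (0, 'c'), add 'c' as idx 1
Step 2: w='c' (idx 1), next='c' -> output (1, 'c'), add 'cc' as idx 2
Step 3: w='cc' (idx 2), next='c' -> output (2, 'c'), add 'ccc' as idx 3
Step 4: w='' (idx 0), next='b' -> output (0, 'b'), add 'b' as idx 4
Step 5: w='b' (idx 4), next='c' -> output (4, 'c'), add 'bc' as idx 5


Encoded: [(0, 'c'), (1, 'c'), (2, 'c'), (0, 'b'), (4, 'c')]


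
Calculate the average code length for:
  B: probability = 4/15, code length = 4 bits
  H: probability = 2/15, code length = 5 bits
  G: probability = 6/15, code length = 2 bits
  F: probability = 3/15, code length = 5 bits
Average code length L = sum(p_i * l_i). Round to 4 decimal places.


Weighted contributions p_i * l_i:
  B: (4/15) * 4 = 16/15
  H: (2/15) * 5 = 10/15
  G: (6/15) * 2 = 12/15
  F: (3/15) * 5 = 15/15
Sum = (16 + 10 + 12 + 15)/15 = 53/15

L = 53/15 = 3.5333 bits/symbol


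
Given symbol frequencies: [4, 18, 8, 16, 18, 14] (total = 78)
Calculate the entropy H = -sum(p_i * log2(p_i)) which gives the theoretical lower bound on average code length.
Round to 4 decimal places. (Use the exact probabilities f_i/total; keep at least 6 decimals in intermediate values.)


Per-symbol terms -p_i * log2(p_i) with p_i = f_i/78:
  p = 4/78 = 0.051282: log2(p) = -4.285402, -p*log2(p) = 0.219764
  p = 18/78 = 0.230769: log2(p) = -2.115477, -p*log2(p) = 0.488187
  p = 8/78 = 0.102564: log2(p) = -3.285402, -p*log2(p) = 0.336964
  p = 16/78 = 0.205128: log2(p) = -2.285402, -p*log2(p) = 0.468800
  p = 18/78 = 0.230769: log2(p) = -2.115477, -p*log2(p) = 0.488187
  p = 14/78 = 0.179487: log2(p) = -2.478047, -p*log2(p) = 0.444778
H = 0.219764 + 0.488187 + 0.336964 + 0.468800 + 0.488187 + 0.444778 = 2.446680

H = 2.4467 bits/symbol


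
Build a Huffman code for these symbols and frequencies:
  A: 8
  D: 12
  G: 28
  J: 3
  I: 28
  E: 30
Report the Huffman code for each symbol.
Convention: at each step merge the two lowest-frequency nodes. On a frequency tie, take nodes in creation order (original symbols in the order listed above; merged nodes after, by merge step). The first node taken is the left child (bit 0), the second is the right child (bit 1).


Huffman tree construction:
Step 1: Merge J(3) + A(8) = 11
Step 2: Merge (J+A)(11) + D(12) = 23
Step 3: Merge ((J+A)+D)(23) + G(28) = 51
Step 4: Merge I(28) + E(30) = 58
Step 5: Merge (((J+A)+D)+G)(51) + (I+E)(58) = 109
Read each symbol's code off the tree from the root (left child = 0, right child = 1).

Codes:
  A: 0001 (length 4)
  D: 001 (length 3)
  G: 01 (length 2)
  J: 0000 (length 4)
  I: 10 (length 2)
  E: 11 (length 2)
Average code length: 252/109 = 2.3119 bits/symbol


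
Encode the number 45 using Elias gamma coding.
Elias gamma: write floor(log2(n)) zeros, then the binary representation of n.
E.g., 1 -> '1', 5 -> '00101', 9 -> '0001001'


num_bits = floor(log2(45)) + 1 = 6
leading_zeros = num_bits - 1 = 5
binary(45) = 101101

Elias gamma(45) = '00000' + '101101' = 00000101101 (11 bits)
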